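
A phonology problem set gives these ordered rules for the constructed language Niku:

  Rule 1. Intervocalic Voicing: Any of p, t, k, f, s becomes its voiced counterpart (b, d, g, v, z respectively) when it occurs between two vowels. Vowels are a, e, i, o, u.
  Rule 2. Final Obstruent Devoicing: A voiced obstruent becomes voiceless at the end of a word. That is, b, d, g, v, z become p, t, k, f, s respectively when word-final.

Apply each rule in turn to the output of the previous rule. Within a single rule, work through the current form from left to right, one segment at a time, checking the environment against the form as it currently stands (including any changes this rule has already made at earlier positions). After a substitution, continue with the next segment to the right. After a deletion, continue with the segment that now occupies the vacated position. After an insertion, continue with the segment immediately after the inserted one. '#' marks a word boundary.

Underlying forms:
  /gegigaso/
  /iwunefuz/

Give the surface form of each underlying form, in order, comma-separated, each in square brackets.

[gegigazo], [iwunevus]

/gegigaso/:
  Rule 1 Intervocalic Voicing: [gegigaso] → [gegigazo]
  Rule 2 Final Obstruent Devoicing: no change — [gegigazo]
/iwunefuz/:
  Rule 1 Intervocalic Voicing: [iwunefuz] → [iwunevuz]
  Rule 2 Final Obstruent Devoicing: [iwunevuz] → [iwunevus]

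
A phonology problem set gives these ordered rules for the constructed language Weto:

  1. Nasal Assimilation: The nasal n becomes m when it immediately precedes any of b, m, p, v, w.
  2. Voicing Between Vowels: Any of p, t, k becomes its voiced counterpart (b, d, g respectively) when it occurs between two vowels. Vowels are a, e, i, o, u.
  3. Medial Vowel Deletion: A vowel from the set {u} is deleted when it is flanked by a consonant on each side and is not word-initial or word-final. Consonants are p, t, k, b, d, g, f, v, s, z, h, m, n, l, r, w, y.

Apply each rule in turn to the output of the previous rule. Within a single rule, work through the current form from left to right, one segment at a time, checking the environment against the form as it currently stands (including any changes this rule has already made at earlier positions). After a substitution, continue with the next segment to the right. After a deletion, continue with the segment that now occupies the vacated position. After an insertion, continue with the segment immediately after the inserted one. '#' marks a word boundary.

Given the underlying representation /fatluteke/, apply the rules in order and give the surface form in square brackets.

[fatldege]

1 Nasal Assimilation: no change — [fatluteke]
2 Voicing Between Vowels: [fatluteke] → [fatludege]
3 Medial Vowel Deletion: [fatludege] → [fatldege]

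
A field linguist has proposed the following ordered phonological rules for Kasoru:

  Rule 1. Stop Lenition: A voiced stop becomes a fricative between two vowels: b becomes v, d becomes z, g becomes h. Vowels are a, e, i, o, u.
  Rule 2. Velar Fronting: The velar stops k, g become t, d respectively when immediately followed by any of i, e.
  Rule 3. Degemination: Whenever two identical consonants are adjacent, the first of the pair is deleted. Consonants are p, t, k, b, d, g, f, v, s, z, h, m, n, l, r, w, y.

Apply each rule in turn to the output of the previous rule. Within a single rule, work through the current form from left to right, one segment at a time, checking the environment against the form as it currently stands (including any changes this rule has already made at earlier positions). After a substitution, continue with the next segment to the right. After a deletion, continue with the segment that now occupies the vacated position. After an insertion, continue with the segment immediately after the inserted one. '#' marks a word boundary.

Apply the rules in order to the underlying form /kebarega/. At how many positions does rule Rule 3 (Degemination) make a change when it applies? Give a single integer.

Rule 1 Stop Lenition: [kebarega] → [kevareha]
Rule 2 Velar Fronting: [kevareha] → [tevareha]
Rule 3 Degemination: no change — [tevareha]
Rule Rule 3 changed 0 position(s).

0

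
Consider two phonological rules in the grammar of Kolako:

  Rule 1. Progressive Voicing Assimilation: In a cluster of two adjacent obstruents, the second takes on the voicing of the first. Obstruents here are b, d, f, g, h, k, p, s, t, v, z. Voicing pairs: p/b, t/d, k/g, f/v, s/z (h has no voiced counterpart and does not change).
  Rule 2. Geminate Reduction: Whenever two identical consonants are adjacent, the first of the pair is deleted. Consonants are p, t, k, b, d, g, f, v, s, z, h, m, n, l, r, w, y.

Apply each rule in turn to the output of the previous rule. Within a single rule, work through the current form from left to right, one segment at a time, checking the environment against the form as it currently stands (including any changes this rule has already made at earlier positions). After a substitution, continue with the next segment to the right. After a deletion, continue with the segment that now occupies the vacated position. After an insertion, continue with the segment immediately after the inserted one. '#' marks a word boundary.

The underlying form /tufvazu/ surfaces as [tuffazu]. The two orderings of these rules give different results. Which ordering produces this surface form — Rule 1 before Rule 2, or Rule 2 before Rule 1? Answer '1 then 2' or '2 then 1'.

2 then 1

Order 1 then 2:
  1 Progressive Voicing Assimilation: [tufvazu] → [tuffazu]
  2 Geminate Reduction: [tuffazu] → [tufazu]
  result: [tufazu]
Order 2 then 1:
  2 Geminate Reduction: no change — [tufvazu]
  1 Progressive Voicing Assimilation: [tufvazu] → [tuffazu]
  result: [tuffazu]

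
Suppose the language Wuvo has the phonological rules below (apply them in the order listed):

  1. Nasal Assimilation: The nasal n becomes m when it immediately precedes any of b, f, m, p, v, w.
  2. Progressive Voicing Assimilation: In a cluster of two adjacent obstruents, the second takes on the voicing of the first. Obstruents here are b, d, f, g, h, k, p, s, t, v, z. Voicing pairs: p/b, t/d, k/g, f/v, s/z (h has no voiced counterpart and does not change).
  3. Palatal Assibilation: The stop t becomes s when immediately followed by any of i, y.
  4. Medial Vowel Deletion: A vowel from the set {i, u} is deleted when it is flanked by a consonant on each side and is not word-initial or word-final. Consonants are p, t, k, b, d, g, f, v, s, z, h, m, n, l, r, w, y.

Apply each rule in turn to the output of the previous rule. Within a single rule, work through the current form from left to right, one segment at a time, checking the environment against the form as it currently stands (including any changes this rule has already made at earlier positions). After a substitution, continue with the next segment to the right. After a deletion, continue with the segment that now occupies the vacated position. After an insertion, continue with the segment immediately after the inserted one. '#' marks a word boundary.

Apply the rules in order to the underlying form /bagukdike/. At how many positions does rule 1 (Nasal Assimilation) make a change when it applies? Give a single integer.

1 Nasal Assimilation: no change — [bagukdike]
2 Progressive Voicing Assimilation: [bagukdike] → [baguktike]
3 Palatal Assibilation: [baguktike] → [baguksike]
4 Medial Vowel Deletion: [baguksike] → [bagkske]
Rule 1 changed 0 position(s).

0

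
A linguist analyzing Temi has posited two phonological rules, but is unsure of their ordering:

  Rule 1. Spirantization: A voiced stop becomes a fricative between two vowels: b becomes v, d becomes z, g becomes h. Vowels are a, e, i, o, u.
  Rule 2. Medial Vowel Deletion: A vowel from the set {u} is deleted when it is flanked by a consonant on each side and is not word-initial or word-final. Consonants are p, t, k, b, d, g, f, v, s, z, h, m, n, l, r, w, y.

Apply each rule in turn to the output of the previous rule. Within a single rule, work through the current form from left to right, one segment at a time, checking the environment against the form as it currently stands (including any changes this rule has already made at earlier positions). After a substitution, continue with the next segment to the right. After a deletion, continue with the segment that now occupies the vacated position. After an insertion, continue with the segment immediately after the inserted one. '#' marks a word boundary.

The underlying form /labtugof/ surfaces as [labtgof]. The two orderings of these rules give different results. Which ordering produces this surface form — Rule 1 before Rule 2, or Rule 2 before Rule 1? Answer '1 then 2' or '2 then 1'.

Order 1 then 2:
  1 Spirantization: [labtugof] → [labtuhof]
  2 Medial Vowel Deletion: [labtuhof] → [labthof]
  result: [labthof]
Order 2 then 1:
  2 Medial Vowel Deletion: [labtugof] → [labtgof]
  1 Spirantization: no change — [labtgof]
  result: [labtgof]

2 then 1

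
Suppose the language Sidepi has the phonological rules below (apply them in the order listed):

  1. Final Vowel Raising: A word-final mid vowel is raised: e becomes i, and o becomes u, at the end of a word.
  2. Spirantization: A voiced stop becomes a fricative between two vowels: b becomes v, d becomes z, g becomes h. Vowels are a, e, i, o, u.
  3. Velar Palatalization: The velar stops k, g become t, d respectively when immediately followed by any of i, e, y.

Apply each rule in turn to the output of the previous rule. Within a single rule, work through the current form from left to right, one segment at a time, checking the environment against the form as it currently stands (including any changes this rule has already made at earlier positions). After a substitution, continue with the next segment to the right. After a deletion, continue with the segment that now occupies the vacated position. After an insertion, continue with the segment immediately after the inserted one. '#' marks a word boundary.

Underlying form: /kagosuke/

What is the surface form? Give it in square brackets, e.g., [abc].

[kahosuti]

1 Final Vowel Raising: [kagosuke] → [kagosuki]
2 Spirantization: [kagosuki] → [kahosuki]
3 Velar Palatalization: [kahosuki] → [kahosuti]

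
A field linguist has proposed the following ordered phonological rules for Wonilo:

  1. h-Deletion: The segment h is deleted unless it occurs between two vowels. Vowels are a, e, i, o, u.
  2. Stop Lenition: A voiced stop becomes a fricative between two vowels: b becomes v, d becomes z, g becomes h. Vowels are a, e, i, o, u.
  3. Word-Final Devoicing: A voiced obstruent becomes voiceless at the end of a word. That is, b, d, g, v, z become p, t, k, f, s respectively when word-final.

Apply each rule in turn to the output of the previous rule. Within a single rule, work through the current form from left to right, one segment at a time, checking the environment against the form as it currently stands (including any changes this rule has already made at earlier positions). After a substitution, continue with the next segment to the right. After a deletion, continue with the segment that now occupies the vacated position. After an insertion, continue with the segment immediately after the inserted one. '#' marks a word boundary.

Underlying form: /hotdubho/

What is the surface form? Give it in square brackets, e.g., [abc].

[otduvo]

1 h-Deletion: [hotdubho] → [otdubo]
2 Stop Lenition: [otdubo] → [otduvo]
3 Word-Final Devoicing: no change — [otduvo]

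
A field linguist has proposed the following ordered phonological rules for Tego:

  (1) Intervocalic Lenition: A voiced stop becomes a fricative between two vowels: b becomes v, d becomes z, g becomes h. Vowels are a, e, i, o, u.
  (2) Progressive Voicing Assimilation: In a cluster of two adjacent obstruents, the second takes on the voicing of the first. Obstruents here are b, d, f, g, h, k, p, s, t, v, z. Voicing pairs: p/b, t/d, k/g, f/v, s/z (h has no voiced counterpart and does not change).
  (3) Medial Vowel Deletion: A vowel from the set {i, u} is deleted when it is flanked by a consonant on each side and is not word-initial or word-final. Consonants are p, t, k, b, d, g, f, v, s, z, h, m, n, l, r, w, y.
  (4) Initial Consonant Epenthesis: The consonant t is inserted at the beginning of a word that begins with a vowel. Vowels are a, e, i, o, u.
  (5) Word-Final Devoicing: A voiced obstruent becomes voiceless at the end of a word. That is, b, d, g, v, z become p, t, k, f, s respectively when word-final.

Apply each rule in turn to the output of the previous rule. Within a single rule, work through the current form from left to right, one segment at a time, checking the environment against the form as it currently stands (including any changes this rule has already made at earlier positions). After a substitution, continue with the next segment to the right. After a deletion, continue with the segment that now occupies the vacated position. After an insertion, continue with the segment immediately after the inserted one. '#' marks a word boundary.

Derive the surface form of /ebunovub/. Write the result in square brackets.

(1) Intervocalic Lenition: [ebunovub] → [evunovub]
(2) Progressive Voicing Assimilation: no change — [evunovub]
(3) Medial Vowel Deletion: [evunovub] → [evnovb]
(4) Initial Consonant Epenthesis: [evnovb] → [tevnovb]
(5) Word-Final Devoicing: [tevnovb] → [tevnovp]

[tevnovp]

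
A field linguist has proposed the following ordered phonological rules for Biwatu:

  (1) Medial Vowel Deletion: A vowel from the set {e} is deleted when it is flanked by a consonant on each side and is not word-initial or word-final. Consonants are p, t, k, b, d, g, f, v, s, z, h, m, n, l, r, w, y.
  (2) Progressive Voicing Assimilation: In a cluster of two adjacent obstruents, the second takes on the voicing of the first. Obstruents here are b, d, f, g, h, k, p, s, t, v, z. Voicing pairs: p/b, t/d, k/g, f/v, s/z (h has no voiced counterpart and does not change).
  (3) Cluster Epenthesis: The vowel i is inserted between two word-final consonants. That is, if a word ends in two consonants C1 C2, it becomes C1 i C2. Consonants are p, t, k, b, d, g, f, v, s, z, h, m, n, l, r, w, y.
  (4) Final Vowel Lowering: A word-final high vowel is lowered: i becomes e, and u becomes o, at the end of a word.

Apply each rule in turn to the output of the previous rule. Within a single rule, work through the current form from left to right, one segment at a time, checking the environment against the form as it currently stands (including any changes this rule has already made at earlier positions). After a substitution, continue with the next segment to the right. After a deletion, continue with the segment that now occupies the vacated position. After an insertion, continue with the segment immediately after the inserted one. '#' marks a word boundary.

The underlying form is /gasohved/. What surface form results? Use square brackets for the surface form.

(1) Medial Vowel Deletion: [gasohved] → [gasohvd]
(2) Progressive Voicing Assimilation: [gasohvd] → [gasohft]
(3) Cluster Epenthesis: [gasohft] → [gasohfit]
(4) Final Vowel Lowering: no change — [gasohfit]

[gasohfit]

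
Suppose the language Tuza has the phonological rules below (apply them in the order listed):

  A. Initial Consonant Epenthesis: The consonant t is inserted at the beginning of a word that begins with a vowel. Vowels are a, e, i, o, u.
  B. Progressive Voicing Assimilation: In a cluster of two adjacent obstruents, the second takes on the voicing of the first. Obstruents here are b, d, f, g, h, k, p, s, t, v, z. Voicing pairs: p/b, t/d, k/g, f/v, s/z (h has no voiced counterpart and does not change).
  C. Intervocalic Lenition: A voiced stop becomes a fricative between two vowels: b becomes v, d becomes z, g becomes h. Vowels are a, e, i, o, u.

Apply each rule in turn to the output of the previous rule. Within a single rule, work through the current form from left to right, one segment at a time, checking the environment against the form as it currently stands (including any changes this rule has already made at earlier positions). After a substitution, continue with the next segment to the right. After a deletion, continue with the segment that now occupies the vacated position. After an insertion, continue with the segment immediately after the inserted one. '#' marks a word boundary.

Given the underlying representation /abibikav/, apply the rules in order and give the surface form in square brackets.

[tavivikav]

A Initial Consonant Epenthesis: [abibikav] → [tabibikav]
B Progressive Voicing Assimilation: no change — [tabibikav]
C Intervocalic Lenition: [tabibikav] → [tavivikav]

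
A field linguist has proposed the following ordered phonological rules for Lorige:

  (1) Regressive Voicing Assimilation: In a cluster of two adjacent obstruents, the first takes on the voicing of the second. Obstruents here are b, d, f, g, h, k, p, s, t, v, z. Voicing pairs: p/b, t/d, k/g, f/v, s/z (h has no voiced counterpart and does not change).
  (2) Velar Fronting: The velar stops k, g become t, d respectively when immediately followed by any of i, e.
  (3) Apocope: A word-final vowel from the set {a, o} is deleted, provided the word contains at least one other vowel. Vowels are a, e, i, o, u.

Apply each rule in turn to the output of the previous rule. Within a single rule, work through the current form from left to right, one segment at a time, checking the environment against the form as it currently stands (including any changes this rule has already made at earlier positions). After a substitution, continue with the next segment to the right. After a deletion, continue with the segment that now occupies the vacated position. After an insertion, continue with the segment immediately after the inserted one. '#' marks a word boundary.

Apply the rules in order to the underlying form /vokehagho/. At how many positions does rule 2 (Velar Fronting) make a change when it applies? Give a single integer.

1

(1) Regressive Voicing Assimilation: [vokehagho] → [vokehakho]
(2) Velar Fronting: [vokehakho] → [votehakho]
(3) Apocope: [votehakho] → [votehakh]
Rule 2 changed 1 position(s).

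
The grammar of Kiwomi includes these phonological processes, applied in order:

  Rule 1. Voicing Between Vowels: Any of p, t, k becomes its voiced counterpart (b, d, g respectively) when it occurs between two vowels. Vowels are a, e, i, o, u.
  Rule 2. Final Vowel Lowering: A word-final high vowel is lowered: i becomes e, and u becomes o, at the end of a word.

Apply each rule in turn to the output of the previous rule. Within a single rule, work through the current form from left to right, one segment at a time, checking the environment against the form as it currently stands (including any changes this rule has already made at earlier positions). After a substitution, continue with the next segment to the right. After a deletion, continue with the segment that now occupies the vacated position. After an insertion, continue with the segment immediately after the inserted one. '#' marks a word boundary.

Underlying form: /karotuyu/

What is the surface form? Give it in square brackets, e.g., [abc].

Rule 1 Voicing Between Vowels: [karotuyu] → [karoduyu]
Rule 2 Final Vowel Lowering: [karoduyu] → [karoduyo]

[karoduyo]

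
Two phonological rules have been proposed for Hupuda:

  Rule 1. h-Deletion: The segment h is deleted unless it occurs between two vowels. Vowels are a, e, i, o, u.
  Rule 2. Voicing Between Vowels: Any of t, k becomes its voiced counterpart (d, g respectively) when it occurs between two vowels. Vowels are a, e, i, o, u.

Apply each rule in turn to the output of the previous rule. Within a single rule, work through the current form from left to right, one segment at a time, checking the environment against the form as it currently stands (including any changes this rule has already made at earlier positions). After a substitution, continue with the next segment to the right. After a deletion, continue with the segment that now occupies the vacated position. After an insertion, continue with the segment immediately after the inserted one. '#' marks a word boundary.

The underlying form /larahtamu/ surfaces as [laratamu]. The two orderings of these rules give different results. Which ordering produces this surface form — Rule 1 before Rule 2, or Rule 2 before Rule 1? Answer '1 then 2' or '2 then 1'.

Order 1 then 2:
  1 h-Deletion: [larahtamu] → [laratamu]
  2 Voicing Between Vowels: [laratamu] → [laradamu]
  result: [laradamu]
Order 2 then 1:
  2 Voicing Between Vowels: no change — [larahtamu]
  1 h-Deletion: [larahtamu] → [laratamu]
  result: [laratamu]

2 then 1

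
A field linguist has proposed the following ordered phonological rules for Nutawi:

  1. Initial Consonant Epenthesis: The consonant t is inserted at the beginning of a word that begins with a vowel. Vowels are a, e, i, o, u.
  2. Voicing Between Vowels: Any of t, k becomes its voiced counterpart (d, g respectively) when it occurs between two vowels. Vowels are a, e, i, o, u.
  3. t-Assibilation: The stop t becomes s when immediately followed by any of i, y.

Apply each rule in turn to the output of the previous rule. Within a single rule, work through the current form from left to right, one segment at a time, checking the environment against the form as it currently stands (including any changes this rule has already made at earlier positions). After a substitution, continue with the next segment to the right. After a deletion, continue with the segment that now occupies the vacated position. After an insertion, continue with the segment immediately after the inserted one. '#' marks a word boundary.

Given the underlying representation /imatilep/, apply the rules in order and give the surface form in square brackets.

[simadilep]

1 Initial Consonant Epenthesis: [imatilep] → [timatilep]
2 Voicing Between Vowels: [timatilep] → [timadilep]
3 t-Assibilation: [timadilep] → [simadilep]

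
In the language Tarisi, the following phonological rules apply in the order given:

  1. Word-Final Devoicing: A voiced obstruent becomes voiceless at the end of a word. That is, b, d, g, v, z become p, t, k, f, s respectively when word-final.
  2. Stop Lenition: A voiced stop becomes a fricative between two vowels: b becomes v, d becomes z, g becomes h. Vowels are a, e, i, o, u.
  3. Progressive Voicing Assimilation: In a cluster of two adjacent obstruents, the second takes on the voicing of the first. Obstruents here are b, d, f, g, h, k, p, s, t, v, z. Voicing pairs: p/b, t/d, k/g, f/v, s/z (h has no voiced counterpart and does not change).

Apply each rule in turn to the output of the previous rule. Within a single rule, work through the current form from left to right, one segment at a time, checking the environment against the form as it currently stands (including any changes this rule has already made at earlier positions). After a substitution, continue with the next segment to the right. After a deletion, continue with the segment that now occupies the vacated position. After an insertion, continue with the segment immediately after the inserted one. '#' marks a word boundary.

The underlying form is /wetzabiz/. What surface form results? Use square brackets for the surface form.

[wetsavis]

1 Word-Final Devoicing: [wetzabiz] → [wetzabis]
2 Stop Lenition: [wetzabis] → [wetzavis]
3 Progressive Voicing Assimilation: [wetzavis] → [wetsavis]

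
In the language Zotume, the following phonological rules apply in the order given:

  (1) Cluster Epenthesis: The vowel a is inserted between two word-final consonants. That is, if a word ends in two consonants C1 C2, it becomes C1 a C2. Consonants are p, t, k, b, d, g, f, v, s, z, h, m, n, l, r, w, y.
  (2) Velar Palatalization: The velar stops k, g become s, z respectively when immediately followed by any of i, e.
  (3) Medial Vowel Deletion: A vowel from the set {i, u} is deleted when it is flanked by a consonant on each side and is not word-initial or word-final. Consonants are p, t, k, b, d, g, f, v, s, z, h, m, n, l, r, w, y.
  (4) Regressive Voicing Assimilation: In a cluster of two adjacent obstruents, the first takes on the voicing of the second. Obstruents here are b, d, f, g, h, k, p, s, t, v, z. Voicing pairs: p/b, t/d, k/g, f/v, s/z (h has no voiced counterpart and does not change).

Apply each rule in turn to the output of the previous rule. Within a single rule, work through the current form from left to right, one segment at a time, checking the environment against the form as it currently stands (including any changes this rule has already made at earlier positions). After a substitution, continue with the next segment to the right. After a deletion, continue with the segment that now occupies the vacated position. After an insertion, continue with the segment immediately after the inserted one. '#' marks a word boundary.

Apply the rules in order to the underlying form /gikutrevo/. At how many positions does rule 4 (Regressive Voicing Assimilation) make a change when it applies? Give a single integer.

(1) Cluster Epenthesis: no change — [gikutrevo]
(2) Velar Palatalization: [gikutrevo] → [zikutrevo]
(3) Medial Vowel Deletion: [zikutrevo] → [zktrevo]
(4) Regressive Voicing Assimilation: [zktrevo] → [sktrevo]
Rule 4 changed 1 position(s).

1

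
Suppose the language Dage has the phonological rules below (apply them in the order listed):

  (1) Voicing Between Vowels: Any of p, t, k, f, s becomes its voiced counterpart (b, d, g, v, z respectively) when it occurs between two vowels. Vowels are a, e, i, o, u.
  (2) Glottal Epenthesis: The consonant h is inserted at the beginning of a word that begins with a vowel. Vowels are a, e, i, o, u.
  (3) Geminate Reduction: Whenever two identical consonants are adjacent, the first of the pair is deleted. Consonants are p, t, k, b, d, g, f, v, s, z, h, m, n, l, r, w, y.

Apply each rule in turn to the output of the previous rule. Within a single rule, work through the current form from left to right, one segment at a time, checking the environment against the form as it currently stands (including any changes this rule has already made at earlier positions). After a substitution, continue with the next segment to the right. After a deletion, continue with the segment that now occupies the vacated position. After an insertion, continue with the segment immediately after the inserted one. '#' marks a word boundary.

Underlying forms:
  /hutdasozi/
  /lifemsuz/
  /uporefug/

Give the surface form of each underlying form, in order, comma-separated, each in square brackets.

[hutdazozi], [livemsuz], [huborevug]

/hutdasozi/:
  (1) Voicing Between Vowels: [hutdasozi] → [hutdazozi]
  (2) Glottal Epenthesis: no change — [hutdazozi]
  (3) Geminate Reduction: no change — [hutdazozi]
/lifemsuz/:
  (1) Voicing Between Vowels: [lifemsuz] → [livemsuz]
  (2) Glottal Epenthesis: no change — [livemsuz]
  (3) Geminate Reduction: no change — [livemsuz]
/uporefug/:
  (1) Voicing Between Vowels: [uporefug] → [uborevug]
  (2) Glottal Epenthesis: [uborevug] → [huborevug]
  (3) Geminate Reduction: no change — [huborevug]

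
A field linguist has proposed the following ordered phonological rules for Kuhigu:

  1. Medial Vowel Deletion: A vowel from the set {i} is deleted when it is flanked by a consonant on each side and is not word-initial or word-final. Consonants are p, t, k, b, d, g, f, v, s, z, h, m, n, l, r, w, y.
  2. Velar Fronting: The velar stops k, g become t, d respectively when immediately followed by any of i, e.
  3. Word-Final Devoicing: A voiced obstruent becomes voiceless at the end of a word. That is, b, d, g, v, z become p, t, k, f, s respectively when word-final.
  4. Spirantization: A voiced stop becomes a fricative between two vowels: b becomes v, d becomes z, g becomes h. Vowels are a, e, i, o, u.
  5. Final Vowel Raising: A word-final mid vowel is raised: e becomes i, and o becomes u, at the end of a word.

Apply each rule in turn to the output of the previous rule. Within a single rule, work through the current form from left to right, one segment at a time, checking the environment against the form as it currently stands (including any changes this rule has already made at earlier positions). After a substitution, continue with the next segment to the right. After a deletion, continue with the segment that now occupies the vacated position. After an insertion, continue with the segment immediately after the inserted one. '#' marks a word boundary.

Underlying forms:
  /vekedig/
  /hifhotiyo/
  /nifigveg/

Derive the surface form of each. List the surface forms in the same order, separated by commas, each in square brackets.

/vekedig/:
  1 Medial Vowel Deletion: [vekedig] → [vekedg]
  2 Velar Fronting: [vekedg] → [vetedg]
  3 Word-Final Devoicing: [vetedg] → [vetedk]
  4 Spirantization: no change — [vetedk]
  5 Final Vowel Raising: no change — [vetedk]
/hifhotiyo/:
  1 Medial Vowel Deletion: [hifhotiyo] → [hfhotyo]
  2 Velar Fronting: no change — [hfhotyo]
  3 Word-Final Devoicing: no change — [hfhotyo]
  4 Spirantization: no change — [hfhotyo]
  5 Final Vowel Raising: [hfhotyo] → [hfhotyu]
/nifigveg/:
  1 Medial Vowel Deletion: [nifigveg] → [nfgveg]
  2 Velar Fronting: no change — [nfgveg]
  3 Word-Final Devoicing: [nfgveg] → [nfgvek]
  4 Spirantization: no change — [nfgvek]
  5 Final Vowel Raising: no change — [nfgvek]

[vetedk], [hfhotyu], [nfgvek]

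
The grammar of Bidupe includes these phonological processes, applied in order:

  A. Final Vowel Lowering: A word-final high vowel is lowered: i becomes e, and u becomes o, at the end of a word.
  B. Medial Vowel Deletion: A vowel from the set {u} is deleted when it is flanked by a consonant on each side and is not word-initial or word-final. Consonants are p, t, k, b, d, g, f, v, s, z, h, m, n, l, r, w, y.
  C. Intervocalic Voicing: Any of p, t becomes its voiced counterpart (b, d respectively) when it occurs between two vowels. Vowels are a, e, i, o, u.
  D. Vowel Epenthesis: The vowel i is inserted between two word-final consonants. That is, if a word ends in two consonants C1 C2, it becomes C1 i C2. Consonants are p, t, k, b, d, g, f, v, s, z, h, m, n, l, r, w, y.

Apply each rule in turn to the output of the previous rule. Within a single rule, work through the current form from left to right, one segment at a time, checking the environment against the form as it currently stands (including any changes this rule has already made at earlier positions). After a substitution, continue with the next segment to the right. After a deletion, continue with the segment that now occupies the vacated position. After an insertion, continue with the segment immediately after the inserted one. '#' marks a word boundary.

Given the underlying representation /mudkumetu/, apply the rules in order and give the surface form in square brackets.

A Final Vowel Lowering: [mudkumetu] → [mudkumeto]
B Medial Vowel Deletion: [mudkumeto] → [mdkmeto]
C Intervocalic Voicing: [mdkmeto] → [mdkmedo]
D Vowel Epenthesis: no change — [mdkmedo]

[mdkmedo]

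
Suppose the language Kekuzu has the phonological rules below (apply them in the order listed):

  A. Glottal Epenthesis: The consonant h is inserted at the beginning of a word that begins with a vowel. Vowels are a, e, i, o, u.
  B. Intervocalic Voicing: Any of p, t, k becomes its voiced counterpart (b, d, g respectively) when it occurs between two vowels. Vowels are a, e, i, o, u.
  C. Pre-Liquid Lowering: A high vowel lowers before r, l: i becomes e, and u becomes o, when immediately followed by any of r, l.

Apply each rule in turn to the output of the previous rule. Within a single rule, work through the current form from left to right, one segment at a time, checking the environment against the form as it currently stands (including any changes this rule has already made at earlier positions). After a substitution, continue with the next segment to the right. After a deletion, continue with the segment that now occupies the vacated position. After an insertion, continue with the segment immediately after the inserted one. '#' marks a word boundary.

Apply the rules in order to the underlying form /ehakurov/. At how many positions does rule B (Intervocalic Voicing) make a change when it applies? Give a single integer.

1

A Glottal Epenthesis: [ehakurov] → [hehakurov]
B Intervocalic Voicing: [hehakurov] → [hehagurov]
C Pre-Liquid Lowering: [hehagurov] → [hehagorov]
Rule B changed 1 position(s).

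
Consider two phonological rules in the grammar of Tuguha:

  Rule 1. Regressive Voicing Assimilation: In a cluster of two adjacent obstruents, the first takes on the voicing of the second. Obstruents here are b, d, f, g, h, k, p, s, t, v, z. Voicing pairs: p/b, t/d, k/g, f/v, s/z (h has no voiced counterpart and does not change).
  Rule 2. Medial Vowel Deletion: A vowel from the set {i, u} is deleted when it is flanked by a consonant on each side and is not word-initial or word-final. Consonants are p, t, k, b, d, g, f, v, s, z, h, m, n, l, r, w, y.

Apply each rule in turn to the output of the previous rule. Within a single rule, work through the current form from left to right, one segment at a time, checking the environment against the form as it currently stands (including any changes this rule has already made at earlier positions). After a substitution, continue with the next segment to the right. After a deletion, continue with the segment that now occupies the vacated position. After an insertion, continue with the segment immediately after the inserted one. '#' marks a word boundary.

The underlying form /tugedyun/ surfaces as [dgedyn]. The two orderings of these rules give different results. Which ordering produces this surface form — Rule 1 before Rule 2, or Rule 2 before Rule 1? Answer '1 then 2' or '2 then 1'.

2 then 1

Order 1 then 2:
  1 Regressive Voicing Assimilation: no change — [tugedyun]
  2 Medial Vowel Deletion: [tugedyun] → [tgedyn]
  result: [tgedyn]
Order 2 then 1:
  2 Medial Vowel Deletion: [tugedyun] → [tgedyn]
  1 Regressive Voicing Assimilation: [tgedyn] → [dgedyn]
  result: [dgedyn]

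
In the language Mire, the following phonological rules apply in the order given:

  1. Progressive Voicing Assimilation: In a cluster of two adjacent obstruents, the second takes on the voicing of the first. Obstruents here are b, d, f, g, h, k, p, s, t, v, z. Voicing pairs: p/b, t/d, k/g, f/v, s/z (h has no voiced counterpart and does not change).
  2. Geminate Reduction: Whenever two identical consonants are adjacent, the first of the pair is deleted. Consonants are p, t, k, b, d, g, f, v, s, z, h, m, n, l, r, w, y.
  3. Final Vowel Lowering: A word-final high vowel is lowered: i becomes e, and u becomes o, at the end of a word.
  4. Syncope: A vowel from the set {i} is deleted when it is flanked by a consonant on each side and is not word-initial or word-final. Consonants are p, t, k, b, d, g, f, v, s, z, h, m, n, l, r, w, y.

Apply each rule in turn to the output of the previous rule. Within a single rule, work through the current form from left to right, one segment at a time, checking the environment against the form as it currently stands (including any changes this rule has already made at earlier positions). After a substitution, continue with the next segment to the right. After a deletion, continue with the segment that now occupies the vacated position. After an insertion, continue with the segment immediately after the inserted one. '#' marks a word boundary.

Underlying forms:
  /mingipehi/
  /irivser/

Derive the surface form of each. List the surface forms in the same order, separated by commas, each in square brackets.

[mngpehe], [irvzer]

/mingipehi/:
  1 Progressive Voicing Assimilation: no change — [mingipehi]
  2 Geminate Reduction: no change — [mingipehi]
  3 Final Vowel Lowering: [mingipehi] → [mingipehe]
  4 Syncope: [mingipehe] → [mngpehe]
/irivser/:
  1 Progressive Voicing Assimilation: [irivser] → [irivzer]
  2 Geminate Reduction: no change — [irivzer]
  3 Final Vowel Lowering: no change — [irivzer]
  4 Syncope: [irivzer] → [irvzer]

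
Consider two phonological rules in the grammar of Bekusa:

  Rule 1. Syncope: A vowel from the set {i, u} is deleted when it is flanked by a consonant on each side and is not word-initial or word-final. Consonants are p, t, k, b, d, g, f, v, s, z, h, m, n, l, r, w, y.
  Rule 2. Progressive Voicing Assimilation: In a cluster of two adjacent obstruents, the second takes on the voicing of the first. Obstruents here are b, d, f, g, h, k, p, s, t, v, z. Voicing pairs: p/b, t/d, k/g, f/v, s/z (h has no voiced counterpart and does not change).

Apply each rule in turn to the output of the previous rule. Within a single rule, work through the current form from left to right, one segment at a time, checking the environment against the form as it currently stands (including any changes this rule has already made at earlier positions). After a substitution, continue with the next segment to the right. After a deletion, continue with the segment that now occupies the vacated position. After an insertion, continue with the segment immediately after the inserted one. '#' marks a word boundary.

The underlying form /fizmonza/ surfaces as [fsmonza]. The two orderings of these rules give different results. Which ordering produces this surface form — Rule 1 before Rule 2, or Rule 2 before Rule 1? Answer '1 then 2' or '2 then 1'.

Order 1 then 2:
  1 Syncope: [fizmonza] → [fzmonza]
  2 Progressive Voicing Assimilation: [fzmonza] → [fsmonza]
  result: [fsmonza]
Order 2 then 1:
  2 Progressive Voicing Assimilation: no change — [fizmonza]
  1 Syncope: [fizmonza] → [fzmonza]
  result: [fzmonza]

1 then 2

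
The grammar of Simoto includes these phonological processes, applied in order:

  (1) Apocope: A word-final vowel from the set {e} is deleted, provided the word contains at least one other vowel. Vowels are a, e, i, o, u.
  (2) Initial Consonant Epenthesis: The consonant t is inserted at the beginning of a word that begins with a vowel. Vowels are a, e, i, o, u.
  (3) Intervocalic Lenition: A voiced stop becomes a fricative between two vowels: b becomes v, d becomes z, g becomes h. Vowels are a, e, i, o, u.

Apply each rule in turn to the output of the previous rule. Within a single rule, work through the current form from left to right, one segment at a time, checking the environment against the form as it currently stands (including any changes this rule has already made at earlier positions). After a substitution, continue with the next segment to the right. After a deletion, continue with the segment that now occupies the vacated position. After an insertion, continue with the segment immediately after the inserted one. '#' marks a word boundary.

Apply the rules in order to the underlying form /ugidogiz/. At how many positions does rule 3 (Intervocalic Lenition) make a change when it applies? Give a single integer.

3

(1) Apocope: no change — [ugidogiz]
(2) Initial Consonant Epenthesis: [ugidogiz] → [tugidogiz]
(3) Intervocalic Lenition: [tugidogiz] → [tuhizohiz]
Rule 3 changed 3 position(s).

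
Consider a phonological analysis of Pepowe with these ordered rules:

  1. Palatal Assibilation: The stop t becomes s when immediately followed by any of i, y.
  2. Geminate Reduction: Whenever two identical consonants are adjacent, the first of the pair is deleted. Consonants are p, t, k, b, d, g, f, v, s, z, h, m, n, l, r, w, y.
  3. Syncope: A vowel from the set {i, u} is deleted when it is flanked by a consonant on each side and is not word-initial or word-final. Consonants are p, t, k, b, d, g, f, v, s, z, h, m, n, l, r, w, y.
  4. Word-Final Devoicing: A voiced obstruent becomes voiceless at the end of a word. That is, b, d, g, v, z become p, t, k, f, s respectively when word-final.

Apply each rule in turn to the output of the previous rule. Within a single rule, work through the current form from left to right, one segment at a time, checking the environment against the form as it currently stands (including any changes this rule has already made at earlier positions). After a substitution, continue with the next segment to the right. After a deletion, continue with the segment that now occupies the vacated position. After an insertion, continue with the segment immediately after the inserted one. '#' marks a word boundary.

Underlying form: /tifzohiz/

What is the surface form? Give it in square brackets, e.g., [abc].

1 Palatal Assibilation: [tifzohiz] → [sifzohiz]
2 Geminate Reduction: no change — [sifzohiz]
3 Syncope: [sifzohiz] → [sfzohz]
4 Word-Final Devoicing: [sfzohz] → [sfzohs]

[sfzohs]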